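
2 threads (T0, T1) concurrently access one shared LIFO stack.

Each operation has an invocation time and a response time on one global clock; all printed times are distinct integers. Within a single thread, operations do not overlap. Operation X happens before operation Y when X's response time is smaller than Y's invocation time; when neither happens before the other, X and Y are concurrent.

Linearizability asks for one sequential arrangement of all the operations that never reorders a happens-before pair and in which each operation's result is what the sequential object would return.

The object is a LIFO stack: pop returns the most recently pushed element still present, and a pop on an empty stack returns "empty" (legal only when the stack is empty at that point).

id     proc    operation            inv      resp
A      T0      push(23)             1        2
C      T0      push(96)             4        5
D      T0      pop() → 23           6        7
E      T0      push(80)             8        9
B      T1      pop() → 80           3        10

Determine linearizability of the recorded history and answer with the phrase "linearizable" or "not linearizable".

events 1..9 are fine; event 10 — the response of B at time 10 — makes the prefix non-linearizable
no legal order exists: 4 real-time-consistent candidates over 5 completed LIFO stack operations, all rejected
e.g. A, B, C, D, E: illegal at step 2, since B pop() → 80 cannot apply there
e.g. A, C, B, D, E: illegal at step 3, since B pop() → 80 cannot apply there

not linearizable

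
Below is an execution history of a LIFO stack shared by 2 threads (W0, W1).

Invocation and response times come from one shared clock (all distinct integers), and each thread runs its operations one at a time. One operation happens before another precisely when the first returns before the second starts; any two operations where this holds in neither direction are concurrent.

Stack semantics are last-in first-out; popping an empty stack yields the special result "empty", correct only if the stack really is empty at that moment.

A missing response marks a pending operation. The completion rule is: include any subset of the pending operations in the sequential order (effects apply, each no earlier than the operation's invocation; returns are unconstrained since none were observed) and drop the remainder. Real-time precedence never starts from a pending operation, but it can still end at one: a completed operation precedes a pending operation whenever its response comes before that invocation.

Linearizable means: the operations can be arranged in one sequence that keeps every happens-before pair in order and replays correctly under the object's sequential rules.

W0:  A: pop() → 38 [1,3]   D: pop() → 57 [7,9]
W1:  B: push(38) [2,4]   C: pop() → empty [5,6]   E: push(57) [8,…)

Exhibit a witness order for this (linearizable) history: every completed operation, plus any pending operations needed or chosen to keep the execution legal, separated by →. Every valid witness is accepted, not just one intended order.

step 1: B push(38) — stack <38>
step 2: A pop() → 38 — stack <>
step 3: C pop() → empty — stack <>
step 4: E push(57) (pending, included) — stack <57>
step 5: D pop() → 57 — stack <>

B → A → C → E → D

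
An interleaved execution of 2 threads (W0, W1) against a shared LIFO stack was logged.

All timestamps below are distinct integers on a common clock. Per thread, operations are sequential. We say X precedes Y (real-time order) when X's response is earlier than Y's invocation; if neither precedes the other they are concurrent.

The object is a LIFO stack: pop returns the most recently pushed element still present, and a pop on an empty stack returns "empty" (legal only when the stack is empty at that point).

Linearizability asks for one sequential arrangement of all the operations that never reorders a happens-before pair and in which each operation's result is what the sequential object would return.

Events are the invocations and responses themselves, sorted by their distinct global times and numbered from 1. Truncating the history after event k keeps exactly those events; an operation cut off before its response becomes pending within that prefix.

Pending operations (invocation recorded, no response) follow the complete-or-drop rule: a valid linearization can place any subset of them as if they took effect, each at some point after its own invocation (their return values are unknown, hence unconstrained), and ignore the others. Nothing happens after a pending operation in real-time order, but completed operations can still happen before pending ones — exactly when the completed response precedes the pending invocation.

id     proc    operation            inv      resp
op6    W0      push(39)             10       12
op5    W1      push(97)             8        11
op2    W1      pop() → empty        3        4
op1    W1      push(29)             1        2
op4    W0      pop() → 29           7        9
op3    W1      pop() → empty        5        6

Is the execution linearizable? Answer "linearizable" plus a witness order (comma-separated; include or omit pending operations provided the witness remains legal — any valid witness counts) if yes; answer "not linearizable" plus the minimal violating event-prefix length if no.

prefix check: 1..3 passes, 1..4 fails once op2's time-4 response joins
one real-time candidate order over the 2 completed operations — the LIFO stack replay rejects it
sample order op1, op2 stalls at step 2 — op2 pop() → empty has no legal effect

not linearizable — minimal violating prefix: 4 events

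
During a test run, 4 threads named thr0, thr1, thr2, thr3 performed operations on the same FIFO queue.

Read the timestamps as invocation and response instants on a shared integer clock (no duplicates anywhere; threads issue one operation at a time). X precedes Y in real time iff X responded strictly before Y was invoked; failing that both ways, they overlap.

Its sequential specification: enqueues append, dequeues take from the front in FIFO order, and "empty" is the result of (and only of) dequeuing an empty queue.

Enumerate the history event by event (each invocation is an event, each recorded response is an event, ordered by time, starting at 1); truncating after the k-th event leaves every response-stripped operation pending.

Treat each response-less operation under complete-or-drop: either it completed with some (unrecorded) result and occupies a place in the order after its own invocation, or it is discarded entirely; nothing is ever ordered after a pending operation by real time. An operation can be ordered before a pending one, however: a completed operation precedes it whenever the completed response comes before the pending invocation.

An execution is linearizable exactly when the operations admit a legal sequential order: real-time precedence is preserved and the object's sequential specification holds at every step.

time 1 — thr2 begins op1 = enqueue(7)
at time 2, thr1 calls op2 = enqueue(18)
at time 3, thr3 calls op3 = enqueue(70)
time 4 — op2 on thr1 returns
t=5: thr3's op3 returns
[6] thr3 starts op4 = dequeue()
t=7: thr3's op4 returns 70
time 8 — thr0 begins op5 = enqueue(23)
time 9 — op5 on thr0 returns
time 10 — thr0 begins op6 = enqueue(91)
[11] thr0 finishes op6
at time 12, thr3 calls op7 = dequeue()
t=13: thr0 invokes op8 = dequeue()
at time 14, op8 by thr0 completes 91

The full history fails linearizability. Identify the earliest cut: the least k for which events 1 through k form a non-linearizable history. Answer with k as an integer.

events 1..13 are linearizable, e.g. via op3, op1, op2, op4, op5, op6:
1. op3 enqueue(70), leaving queue <70>
2. op1 enqueue(7) (pending, included), leaving queue <70,7>
3. op2 enqueue(18), leaving queue <70,7,18>
4. op4 dequeue() → 70, leaving queue <7,18>
5. op5 enqueue(23), leaving queue <7,18,23>
6. op6 enqueue(91), leaving queue <7,18,23,91>
adding event 14 (op8 responds at 14) leaves no legal real-time order
every completion of the 2 pending operations (op1, op7) was checked; none linearizes
one such order, op2, op3, op4, op5, op6, op8 (pending dropped), breaks at step 3 where op4 dequeue() → 70 is illegal
one such order, op3, op2, op4, op5, op6, op8 (pending dropped), breaks at step 6 where op8 dequeue() → 91 is illegal

14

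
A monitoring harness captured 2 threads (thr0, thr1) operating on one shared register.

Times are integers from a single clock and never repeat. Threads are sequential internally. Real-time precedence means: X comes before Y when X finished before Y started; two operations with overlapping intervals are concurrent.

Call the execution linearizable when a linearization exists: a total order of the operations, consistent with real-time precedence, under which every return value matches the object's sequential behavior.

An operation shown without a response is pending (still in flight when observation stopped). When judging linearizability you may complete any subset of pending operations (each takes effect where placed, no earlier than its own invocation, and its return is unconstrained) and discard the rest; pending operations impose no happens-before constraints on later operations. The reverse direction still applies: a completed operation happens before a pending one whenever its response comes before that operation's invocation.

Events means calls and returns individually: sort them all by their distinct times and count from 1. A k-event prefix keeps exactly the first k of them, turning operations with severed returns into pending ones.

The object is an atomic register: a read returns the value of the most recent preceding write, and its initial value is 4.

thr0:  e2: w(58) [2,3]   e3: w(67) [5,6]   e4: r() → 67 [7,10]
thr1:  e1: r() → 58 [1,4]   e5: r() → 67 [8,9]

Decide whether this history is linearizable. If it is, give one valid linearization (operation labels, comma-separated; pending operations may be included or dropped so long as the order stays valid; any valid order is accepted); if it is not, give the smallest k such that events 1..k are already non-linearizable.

linearizable — witness: e2, e1, e3, e4, e5

step 1: e2 w(58) — value 58
step 2: e1 r() → 58 — value 58
step 3: e3 w(67) — value 67
step 4: e4 r() → 67 — value 67
step 5: e5 r() → 67 — value 67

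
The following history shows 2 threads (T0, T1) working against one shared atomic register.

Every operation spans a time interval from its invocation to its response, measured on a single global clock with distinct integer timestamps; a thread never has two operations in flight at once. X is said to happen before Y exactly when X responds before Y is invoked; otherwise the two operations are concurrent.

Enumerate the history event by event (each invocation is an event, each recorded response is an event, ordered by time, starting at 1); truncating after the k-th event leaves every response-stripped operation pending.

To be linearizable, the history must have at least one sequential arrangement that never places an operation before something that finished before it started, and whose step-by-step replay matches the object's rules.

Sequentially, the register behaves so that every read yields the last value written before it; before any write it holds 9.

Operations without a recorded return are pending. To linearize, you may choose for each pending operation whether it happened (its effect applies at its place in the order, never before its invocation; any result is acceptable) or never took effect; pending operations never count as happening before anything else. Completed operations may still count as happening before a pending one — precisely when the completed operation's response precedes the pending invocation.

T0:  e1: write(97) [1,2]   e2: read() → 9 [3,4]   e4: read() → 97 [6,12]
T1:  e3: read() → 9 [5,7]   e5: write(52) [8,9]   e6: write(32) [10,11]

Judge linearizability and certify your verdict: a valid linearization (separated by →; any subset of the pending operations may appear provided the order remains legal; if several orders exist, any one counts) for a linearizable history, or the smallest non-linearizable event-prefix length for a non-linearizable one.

cut after 3 events: linearizable; cut after 4 events (e2 responds, time 4): not linearizable
the sole real-time-consistent order of 2 completed operations fails the atomic register replay
for example e1, e2 fails at step 2: e2 read() → 9 is not legal there

not linearizable — minimal violating prefix: 4 events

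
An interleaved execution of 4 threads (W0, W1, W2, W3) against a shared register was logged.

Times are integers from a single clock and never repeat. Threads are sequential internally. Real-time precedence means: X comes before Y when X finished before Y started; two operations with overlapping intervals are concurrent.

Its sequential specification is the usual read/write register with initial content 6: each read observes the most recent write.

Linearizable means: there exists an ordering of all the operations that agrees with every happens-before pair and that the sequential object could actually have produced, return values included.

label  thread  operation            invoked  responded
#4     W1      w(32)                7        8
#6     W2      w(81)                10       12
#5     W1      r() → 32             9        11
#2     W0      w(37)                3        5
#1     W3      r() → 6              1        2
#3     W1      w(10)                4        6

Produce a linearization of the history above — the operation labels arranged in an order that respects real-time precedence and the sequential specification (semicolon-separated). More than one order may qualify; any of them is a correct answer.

#1; #2; #3; #4; #5; #6

after step 1 (#1 r() → 6): value 6
after step 2 (#2 w(37)): value 37
after step 3 (#3 w(10)): value 10
after step 4 (#4 w(32)): value 32
after step 5 (#5 r() → 32): value 32
after step 6 (#6 w(81)): value 81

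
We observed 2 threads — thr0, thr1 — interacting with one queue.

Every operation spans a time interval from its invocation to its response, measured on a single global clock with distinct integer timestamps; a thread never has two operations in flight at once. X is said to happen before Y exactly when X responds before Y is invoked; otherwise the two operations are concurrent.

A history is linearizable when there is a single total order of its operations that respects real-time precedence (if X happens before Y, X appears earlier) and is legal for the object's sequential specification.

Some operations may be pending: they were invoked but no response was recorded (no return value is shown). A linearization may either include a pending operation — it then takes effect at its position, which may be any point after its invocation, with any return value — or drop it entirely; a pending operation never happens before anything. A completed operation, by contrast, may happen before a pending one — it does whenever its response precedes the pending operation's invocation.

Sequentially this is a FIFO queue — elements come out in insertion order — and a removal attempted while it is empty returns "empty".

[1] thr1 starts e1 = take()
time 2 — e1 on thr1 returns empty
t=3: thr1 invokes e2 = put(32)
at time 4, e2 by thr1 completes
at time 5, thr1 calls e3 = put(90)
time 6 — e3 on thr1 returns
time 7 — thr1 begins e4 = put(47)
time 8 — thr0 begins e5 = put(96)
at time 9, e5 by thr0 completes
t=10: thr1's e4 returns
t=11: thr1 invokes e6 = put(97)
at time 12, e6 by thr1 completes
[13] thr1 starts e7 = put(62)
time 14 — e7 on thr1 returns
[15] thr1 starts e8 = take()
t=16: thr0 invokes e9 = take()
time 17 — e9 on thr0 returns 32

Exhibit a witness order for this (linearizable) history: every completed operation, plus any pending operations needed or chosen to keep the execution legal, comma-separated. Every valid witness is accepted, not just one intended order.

e1, e2, e3, e4, e5, e6, e7, e9

after step 1 (e1 take() → empty): queue <>
after step 2 (e2 put(32)): queue <32>
after step 3 (e3 put(90)): queue <32,90>
after step 4 (e4 put(47)): queue <32,90,47>
after step 5 (e5 put(96)): queue <32,90,47,96>
after step 6 (e6 put(97)): queue <32,90,47,96,97>
after step 7 (e7 put(62)): queue <32,90,47,96,97,62>
after step 8 (e9 take() → 32): queue <90,47,96,97,62>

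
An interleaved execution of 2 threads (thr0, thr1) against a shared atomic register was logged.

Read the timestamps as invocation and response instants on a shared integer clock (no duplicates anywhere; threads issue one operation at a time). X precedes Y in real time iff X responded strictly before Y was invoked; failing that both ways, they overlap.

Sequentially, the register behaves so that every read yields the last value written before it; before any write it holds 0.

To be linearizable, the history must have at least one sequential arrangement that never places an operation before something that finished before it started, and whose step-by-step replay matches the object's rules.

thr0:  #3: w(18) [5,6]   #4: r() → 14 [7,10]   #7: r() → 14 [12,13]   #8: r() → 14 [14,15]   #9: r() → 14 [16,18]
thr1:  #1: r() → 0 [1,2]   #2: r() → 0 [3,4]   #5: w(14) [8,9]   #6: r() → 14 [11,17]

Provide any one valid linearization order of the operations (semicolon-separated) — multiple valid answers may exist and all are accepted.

step 1: #1 r() → 0 — value 0
step 2: #2 r() → 0 — value 0
step 3: #3 w(18) — value 18
step 4: #5 w(14) — value 14
step 5: #4 r() → 14 — value 14
step 6: #6 r() → 14 — value 14
step 7: #7 r() → 14 — value 14
step 8: #8 r() → 14 — value 14
step 9: #9 r() → 14 — value 14

#1; #2; #3; #5; #4; #6; #7; #8; #9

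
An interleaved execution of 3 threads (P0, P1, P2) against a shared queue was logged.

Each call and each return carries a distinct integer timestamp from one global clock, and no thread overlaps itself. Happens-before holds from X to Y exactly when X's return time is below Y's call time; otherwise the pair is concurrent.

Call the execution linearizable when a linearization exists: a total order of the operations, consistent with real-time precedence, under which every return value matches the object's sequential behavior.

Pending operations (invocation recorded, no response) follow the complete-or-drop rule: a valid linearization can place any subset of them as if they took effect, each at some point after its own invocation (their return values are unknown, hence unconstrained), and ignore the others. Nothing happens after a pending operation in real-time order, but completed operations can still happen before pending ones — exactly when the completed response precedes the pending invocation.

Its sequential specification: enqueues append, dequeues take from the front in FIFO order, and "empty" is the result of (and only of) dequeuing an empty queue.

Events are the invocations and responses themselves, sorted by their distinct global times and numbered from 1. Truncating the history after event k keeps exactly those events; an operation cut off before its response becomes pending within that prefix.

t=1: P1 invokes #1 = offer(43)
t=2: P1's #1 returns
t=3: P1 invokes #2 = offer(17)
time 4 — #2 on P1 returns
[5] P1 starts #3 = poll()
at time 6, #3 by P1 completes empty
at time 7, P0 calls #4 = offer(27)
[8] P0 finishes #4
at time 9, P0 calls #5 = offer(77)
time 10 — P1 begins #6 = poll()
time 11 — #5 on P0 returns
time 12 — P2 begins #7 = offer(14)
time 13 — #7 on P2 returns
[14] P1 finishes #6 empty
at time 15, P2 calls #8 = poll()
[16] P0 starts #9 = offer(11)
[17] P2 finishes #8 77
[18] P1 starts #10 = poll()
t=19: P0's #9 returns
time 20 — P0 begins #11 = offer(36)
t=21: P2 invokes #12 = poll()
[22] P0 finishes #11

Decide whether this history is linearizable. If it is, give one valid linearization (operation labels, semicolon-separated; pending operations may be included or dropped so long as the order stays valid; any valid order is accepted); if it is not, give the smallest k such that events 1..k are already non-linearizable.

prefix check: 1..5 passes, 1..6 fails once #3's time-6 response joins
the sole real-time-consistent order of 3 completed operations fails the queue replay
one such order, #1, #2, #3, breaks at step 3 where #3 poll() → empty is illegal

not linearizable — minimal violating prefix: 6 events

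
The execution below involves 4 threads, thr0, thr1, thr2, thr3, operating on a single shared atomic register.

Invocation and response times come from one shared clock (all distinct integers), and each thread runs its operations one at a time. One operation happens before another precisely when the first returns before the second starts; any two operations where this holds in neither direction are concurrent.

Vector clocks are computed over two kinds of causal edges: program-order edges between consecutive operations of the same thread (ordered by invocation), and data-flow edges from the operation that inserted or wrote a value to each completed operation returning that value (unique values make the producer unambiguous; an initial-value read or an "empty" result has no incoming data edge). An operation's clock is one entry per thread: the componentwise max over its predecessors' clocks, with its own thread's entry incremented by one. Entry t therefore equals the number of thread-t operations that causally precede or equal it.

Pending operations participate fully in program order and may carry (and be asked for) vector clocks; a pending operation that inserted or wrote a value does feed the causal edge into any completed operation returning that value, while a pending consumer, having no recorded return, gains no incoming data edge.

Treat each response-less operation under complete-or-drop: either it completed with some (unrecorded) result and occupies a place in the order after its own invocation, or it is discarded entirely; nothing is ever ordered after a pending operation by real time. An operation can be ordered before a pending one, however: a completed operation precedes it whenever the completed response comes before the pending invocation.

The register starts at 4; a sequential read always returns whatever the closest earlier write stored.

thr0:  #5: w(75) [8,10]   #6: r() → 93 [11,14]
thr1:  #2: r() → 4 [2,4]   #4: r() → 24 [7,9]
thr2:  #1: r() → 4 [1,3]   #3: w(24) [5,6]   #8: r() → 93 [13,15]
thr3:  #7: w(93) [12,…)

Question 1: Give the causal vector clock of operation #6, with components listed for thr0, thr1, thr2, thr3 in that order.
Answer: (2, 0, 0, 1)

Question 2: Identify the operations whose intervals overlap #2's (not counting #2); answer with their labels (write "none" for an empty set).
Answer: #1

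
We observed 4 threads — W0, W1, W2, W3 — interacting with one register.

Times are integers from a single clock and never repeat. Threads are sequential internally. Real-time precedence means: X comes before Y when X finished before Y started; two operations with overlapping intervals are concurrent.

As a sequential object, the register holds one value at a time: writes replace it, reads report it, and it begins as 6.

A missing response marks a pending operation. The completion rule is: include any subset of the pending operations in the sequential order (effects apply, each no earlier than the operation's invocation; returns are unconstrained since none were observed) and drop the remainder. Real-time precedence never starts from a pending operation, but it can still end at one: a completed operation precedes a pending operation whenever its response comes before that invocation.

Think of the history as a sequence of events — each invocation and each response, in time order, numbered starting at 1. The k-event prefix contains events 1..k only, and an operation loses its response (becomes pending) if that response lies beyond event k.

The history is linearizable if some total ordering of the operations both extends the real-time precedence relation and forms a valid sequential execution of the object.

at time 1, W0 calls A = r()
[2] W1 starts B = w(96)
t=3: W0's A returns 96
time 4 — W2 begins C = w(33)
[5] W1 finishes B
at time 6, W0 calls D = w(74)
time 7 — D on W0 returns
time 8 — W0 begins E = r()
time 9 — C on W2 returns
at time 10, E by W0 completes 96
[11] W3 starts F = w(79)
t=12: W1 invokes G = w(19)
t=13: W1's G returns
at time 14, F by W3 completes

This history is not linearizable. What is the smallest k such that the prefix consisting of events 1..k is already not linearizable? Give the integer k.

a valid linearization of events 1..9 exists, for instance B, A, C, D:
step 1: B w(96) — value 96
step 2: A r() → 96 — value 96
step 3: C w(33) — value 33
step 4: D w(74) — value 74
once event 10 joins (E's response, time 10), exhaustive search finds no witness
e.g. A, B, C, D, E: illegal at step 1, since A r() → 96 cannot apply there
e.g. A, B, D, C, E: illegal at step 1, since A r() → 96 cannot apply there

10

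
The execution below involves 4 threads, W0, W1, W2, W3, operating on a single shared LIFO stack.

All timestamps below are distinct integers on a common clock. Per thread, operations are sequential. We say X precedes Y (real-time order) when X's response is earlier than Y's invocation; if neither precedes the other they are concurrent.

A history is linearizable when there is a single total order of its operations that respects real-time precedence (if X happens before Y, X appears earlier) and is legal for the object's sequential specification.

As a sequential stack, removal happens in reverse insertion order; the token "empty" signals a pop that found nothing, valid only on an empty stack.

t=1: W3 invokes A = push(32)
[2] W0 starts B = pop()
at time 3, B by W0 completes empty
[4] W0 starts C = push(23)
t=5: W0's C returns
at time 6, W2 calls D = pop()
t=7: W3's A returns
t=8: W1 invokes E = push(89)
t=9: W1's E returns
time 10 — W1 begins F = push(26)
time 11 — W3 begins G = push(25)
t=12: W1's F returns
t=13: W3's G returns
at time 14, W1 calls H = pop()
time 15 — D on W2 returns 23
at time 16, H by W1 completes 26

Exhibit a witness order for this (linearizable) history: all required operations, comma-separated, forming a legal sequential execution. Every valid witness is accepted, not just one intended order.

step 1: B pop() → empty — stack <>
step 2: A push(32) — stack <32>
step 3: C push(23) — stack <32,23>
step 4: D pop() → 23 — stack <32>
step 5: E push(89) — stack <32,89>
step 6: G push(25) — stack <32,89,25>
step 7: F push(26) — stack <32,89,25,26>
step 8: H pop() → 26 — stack <32,89,25>

B, A, C, D, E, G, F, H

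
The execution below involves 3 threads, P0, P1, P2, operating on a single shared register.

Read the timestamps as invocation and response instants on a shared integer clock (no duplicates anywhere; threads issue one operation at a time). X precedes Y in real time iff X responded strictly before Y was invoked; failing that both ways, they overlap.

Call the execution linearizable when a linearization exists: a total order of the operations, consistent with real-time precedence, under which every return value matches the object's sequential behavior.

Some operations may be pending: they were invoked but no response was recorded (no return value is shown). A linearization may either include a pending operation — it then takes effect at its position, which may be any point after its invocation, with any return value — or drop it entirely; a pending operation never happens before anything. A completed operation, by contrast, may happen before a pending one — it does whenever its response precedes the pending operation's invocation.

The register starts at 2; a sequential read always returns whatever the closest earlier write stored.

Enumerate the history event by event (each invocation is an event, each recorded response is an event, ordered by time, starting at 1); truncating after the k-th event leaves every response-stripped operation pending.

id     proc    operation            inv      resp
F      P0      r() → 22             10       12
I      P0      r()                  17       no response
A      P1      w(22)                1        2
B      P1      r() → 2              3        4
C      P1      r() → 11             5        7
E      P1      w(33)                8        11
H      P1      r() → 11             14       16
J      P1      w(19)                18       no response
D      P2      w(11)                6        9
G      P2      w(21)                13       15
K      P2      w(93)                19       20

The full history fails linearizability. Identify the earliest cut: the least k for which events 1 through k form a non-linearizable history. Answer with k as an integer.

events 1..3 are linearizable, e.g. via A:
1. A w(22), leaving value 22
event 4 — B's response, time 4 — after it, nothing linearizes
e.g. A, B: illegal at step 2, since B r() → 2 cannot apply there

4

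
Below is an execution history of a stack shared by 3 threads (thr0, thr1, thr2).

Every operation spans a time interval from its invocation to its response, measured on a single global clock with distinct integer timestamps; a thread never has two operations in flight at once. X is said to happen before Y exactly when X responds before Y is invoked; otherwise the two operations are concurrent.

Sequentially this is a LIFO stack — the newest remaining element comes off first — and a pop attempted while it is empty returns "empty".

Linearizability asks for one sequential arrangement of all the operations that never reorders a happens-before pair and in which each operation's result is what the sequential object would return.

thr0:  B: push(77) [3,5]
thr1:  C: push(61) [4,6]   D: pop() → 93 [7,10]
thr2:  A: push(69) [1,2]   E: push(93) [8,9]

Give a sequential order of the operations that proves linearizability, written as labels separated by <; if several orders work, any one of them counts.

A < B < C < E < D

step 1: A push(69) — stack <69>
step 2: B push(77) — stack <69,77>
step 3: C push(61) — stack <69,77,61>
step 4: E push(93) — stack <69,77,61,93>
step 5: D pop() → 93 — stack <69,77,61>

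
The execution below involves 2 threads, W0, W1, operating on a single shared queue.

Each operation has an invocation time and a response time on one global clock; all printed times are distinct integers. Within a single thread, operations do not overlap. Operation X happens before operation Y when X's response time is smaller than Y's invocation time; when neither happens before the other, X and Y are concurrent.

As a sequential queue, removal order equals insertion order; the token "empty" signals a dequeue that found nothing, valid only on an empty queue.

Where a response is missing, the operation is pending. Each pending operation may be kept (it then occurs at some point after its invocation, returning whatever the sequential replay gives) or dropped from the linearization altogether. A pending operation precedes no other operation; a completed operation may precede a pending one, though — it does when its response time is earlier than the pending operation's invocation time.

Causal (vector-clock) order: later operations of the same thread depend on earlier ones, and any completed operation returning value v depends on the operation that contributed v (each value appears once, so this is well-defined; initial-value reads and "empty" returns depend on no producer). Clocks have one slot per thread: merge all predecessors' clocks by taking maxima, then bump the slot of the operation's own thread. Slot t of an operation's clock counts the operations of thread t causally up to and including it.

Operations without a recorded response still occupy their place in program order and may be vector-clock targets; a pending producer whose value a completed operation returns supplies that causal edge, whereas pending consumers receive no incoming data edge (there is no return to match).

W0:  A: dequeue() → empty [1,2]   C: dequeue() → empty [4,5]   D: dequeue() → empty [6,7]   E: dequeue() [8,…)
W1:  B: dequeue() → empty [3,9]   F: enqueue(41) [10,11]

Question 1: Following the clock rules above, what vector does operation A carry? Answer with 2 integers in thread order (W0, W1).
Answer: (1, 0)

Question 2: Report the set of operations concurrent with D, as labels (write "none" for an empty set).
Answer: B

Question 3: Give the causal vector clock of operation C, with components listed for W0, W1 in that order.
Answer: (2, 0)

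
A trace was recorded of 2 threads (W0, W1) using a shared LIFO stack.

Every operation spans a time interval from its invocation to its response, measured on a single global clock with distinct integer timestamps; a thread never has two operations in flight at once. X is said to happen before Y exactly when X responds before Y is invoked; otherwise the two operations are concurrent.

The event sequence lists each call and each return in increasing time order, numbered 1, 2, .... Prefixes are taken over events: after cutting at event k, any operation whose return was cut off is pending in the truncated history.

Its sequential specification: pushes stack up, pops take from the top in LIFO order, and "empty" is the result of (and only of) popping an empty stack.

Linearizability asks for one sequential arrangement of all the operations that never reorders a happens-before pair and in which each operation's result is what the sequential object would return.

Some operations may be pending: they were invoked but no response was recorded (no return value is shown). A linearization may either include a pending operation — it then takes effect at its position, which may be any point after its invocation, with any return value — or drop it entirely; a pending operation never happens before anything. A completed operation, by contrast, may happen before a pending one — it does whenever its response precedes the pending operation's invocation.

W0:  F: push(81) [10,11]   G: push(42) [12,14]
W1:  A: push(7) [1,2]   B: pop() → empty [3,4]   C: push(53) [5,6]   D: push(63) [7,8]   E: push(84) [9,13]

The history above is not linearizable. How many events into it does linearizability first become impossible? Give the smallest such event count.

4

events 1..3 are linearizable; a witness order is A:
1. A push(7), leaving stack <7>
event 4 — B's response, time 4 — after it, nothing linearizes
one such order, A, B, breaks at step 2 where B pop() → empty is illegal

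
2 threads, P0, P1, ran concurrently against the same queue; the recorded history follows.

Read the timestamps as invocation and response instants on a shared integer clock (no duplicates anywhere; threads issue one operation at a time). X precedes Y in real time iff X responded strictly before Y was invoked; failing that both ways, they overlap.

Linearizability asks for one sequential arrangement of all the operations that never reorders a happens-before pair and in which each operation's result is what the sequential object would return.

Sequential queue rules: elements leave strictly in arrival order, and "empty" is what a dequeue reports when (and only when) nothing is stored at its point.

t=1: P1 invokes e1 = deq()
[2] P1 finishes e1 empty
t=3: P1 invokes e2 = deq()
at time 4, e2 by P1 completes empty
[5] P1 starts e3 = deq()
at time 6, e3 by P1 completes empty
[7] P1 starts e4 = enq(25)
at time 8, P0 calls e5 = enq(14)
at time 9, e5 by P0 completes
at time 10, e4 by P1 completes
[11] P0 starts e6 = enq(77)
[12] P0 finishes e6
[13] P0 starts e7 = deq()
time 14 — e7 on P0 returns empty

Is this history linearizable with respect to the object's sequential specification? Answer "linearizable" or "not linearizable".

not linearizable

already the first 14 events (up to e7's response at time 14) admit no linearization; the first 13 still do
7 completed operations, 2 real-time-consistent orders — every queue replay fails
sample order e1, e2, e3, e4, e5, e6, e7 stalls at step 7 — e7 deq() → empty has no legal effect
sample order e1, e2, e3, e5, e4, e6, e7 stalls at step 7 — e7 deq() → empty has no legal effect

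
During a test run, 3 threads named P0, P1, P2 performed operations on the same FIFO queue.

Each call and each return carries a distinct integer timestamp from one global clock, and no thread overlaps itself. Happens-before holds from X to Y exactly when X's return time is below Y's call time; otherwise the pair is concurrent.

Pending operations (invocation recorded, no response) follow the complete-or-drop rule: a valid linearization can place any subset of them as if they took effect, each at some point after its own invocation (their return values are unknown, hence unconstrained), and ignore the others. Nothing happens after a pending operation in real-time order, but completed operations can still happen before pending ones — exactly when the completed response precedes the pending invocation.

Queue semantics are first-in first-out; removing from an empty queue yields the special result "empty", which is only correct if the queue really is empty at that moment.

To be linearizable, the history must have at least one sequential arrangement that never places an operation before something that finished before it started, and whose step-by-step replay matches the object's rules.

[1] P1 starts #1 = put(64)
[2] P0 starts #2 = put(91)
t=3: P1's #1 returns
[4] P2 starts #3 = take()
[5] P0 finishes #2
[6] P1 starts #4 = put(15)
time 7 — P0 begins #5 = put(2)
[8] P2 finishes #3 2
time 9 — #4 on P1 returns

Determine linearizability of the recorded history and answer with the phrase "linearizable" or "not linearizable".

through event 7 a valid linearization exists; event 8 (#3 responding at time 8) ends that
3 completed operations, 3 real-time-consistent orders — every FIFO queue replay fails
no completion choice of the 2 pending operations (#4, #5) rescues it — every subset was tried
e.g. #1, #2, #3 (pending dropped): illegal at step 3, since #3 take() → 2 cannot apply there
e.g. #1, #3, #2 (pending dropped): illegal at step 2, since #3 take() → 2 cannot apply there

not linearizable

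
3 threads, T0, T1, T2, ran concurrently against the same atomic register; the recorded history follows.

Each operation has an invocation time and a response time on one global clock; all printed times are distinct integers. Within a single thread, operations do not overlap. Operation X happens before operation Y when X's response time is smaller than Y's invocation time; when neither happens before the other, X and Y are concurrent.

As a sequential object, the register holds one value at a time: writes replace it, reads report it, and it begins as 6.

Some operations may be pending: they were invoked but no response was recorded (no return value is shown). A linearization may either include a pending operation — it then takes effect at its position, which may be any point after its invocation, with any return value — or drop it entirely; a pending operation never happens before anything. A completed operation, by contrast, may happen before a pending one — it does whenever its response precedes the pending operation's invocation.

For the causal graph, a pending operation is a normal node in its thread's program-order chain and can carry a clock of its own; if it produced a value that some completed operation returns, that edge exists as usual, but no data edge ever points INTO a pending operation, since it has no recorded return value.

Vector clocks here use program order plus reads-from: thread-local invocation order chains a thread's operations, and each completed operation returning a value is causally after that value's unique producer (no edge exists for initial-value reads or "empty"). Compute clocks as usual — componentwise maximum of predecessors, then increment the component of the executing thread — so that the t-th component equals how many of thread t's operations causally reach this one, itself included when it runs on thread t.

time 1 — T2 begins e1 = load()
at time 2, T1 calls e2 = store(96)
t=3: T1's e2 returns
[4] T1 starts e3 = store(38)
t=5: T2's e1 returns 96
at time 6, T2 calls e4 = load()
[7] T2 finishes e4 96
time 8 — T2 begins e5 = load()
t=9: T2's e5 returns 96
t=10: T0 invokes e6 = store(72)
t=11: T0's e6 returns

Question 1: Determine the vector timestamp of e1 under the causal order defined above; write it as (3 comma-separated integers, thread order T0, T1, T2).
invoked at 2, e2 has no predecessors; its own T1 bump gives (0, 1, 0)
invoked at 10, e6 has no predecessors; its own T0 bump gives (1, 0, 0)
merge at e1 (invoked 1): VC(e2)=(0, 1, 0), own-thread bump on T2 → (0, 1, 1)
merge at e3 (invoked 4): VC(e2)=(0, 1, 0), own-thread bump on T1 → (0, 2, 0)
merge at e4 (invoked 6): VC(e1)=(0, 1, 1), VC(e2)=(0, 1, 0), own-thread bump on T2 → (0, 1, 2)
merge at e5 (invoked 8): VC(e2)=(0, 1, 0), VC(e4)=(0, 1, 2), own-thread bump on T2 → (0, 1, 3)
target: VC(e1) = (0, 1, 1)

(0, 1, 1)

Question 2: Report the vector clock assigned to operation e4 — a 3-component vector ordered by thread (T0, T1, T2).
e2 (invocation 2): nothing precedes it; T1's component alone gives (0, 1, 0)
e6 (invocation 10): nothing precedes it; T0's component alone gives (1, 0, 0)
e1, invoked 1, takes VC(e2)=(0, 1, 0) under max, adds 1 for T2 → (0, 1, 1)
e3, invoked 4, takes VC(e2)=(0, 1, 0) under max, adds 1 for T1 → (0, 2, 0)
e4, invoked 6, takes VC(e1)=(0, 1, 1), VC(e2)=(0, 1, 0) under max, adds 1 for T2 → (0, 1, 2)
e5, invoked 8, takes VC(e2)=(0, 1, 0), VC(e4)=(0, 1, 2) under max, adds 1 for T2 → (0, 1, 3)
target: VC(e4) = (0, 1, 2)

(0, 1, 2)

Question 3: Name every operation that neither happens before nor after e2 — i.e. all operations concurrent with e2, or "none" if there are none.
e2 spans [2,3]; an op avoiding the whole window 2..3 is ordered, any other is concurrent
e1 [1,5]: concurrent
e3 [4,…): after
e4 [6,7]: after
e5 [8,9]: after
e6 [10,11]: after

e1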